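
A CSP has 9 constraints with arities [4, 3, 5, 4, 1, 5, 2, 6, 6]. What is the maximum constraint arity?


The arities are: 4, 3, 5, 4, 1, 5, 2, 6, 6.
Scan for the maximum value.
Maximum arity = 6.

6


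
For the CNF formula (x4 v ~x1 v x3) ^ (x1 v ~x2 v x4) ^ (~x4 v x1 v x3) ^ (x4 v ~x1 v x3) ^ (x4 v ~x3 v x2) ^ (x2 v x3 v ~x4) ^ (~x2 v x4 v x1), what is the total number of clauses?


Each group enclosed in parentheses joined by ^ is one clause.
Counting the conjuncts: 7 clauses.

7


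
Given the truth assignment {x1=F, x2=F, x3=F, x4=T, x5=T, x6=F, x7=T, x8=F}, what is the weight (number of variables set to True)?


The weight is the number of variables assigned True.
True variables: x4, x5, x7.
Weight = 3.

3


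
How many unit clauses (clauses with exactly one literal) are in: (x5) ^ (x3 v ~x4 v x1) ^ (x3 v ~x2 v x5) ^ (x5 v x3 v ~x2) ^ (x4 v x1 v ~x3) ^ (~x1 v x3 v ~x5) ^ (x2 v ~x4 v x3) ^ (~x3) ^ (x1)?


A unit clause contains exactly one literal.
Unit clauses found: (x5), (~x3), (x1).
Count = 3.

3


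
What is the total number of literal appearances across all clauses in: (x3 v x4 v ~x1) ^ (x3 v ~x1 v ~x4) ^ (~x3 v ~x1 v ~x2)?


Clause lengths: 3, 3, 3.
Sum = 3 + 3 + 3 = 9.

9


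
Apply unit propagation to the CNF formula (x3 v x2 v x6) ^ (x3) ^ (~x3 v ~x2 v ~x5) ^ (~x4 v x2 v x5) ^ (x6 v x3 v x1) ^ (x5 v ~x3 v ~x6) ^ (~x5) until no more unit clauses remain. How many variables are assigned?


Unit propagation repeatedly assigns the literal in any unit clause, then simplifies.
Assignments in order: x3 = T, x5 = F, x6 = F.
No further unit clauses remain.
Total variables assigned = 3.

3


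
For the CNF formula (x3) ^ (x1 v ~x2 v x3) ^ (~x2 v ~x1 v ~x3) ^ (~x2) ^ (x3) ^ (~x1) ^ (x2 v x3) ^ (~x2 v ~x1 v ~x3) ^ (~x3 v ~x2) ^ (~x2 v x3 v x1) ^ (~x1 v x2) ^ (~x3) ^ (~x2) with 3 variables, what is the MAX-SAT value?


Enumerate all 8 truth assignments.
For each, count how many of the 13 clauses are satisfied.
The formula is not fully satisfiable, so the maximum is below 13.
Maximum simultaneously satisfiable clauses = 12.

12


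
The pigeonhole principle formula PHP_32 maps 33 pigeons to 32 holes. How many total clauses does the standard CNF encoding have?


The PHP encoding has two parts:
1) At-least-one-hole clauses: 33 (one per pigeon, each with 32 literals).
2) At-most-one-pigeon-per-hole clauses: 32 holes * C(33,2) = 32 * 528 = 16896.
Total clauses = 33 + 16896 = 16929.

16929


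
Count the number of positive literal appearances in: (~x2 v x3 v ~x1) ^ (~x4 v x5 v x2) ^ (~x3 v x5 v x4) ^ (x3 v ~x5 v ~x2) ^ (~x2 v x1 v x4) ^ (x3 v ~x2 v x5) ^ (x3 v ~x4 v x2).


Scan each clause for unnegated literals.
Clause 1: 1 positive; Clause 2: 2 positive; Clause 3: 2 positive; Clause 4: 1 positive; Clause 5: 2 positive; Clause 6: 2 positive; Clause 7: 2 positive.
Total positive literal occurrences = 12.

12


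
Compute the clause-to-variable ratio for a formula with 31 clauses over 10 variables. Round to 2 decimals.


Clause-to-variable ratio = clauses / variables.
31 / 10 = 3.1.

3.1


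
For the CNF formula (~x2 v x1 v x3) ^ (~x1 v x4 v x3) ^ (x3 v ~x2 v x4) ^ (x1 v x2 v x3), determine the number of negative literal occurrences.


Scan each clause for negated literals.
Clause 1: 1 negative; Clause 2: 1 negative; Clause 3: 1 negative; Clause 4: 0 negative.
Total negative literal occurrences = 3.

3


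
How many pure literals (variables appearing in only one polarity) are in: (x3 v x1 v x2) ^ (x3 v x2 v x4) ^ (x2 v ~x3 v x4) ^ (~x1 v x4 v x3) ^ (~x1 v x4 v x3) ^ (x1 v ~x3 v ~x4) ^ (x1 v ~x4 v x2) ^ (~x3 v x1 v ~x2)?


A pure literal appears in only one polarity across all clauses.
No pure literals found.
Count = 0.

0


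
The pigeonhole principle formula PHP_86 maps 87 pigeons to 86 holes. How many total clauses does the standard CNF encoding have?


The PHP encoding has two parts:
1) At-least-one-hole clauses: 87 (one per pigeon, each with 86 literals).
2) At-most-one-pigeon-per-hole clauses: 86 holes * C(87,2) = 86 * 3741 = 321726.
Total clauses = 87 + 321726 = 321813.

321813


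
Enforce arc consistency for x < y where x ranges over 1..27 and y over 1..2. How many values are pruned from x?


For the constraint x < y, x needs a supporting value in y's domain.
x can be at most 1 (one less than y's maximum).
Valid x values from domain: 1 out of 27.
Pruned = 27 - 1 = 26.

26


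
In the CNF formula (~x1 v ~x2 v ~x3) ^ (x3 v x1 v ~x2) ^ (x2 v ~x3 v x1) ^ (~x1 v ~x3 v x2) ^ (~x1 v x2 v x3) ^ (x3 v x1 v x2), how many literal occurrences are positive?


Scan each clause for unnegated literals.
Clause 1: 0 positive; Clause 2: 2 positive; Clause 3: 2 positive; Clause 4: 1 positive; Clause 5: 2 positive; Clause 6: 3 positive.
Total positive literal occurrences = 10.

10


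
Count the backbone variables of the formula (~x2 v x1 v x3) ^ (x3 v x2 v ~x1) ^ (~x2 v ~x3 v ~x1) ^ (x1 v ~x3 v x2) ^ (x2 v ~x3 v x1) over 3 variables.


Find all satisfying assignments: 4 model(s).
Check which variables have the same value in every model.
No variable is fixed across all models.
Backbone size = 0.

0


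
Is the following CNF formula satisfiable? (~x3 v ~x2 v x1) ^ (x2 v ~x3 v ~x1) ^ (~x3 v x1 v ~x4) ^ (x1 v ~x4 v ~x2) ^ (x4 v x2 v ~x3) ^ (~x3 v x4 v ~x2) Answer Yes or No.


Check all 16 possible truth assignments.
Number of satisfying assignments found: 8.
The formula is satisfiable.

Yes


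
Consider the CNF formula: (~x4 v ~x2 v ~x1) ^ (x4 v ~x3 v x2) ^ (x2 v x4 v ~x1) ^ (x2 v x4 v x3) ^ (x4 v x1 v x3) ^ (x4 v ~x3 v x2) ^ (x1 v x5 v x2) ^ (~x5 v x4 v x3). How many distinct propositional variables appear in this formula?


Identify each distinct variable in the formula.
Variables found: x1, x2, x3, x4, x5.
Total distinct variables = 5.

5


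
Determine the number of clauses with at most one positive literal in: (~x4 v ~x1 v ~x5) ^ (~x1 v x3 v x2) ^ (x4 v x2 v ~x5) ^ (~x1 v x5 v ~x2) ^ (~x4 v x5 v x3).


A Horn clause has at most one positive literal.
Clause 1: 0 positive lit(s) -> Horn
Clause 2: 2 positive lit(s) -> not Horn
Clause 3: 2 positive lit(s) -> not Horn
Clause 4: 1 positive lit(s) -> Horn
Clause 5: 2 positive lit(s) -> not Horn
Total Horn clauses = 2.

2


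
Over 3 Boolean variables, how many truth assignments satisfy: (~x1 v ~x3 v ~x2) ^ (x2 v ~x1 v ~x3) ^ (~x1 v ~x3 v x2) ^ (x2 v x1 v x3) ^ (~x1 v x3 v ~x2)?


Enumerate all 8 truth assignments over 3 variables.
Test each against every clause.
Satisfying assignments found: 4.

4


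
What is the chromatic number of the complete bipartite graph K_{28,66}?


K_{28,66} is bipartite by definition: the two parts are independent sets, with every edge crossing between them.
Color all vertices in one part with color 1 and all vertices in the other part with color 2.
Since the graph has at least one edge, one color does not suffice.
Chromatic number = 2.

2


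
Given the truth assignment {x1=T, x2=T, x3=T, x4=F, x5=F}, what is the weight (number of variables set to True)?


The weight is the number of variables assigned True.
True variables: x1, x2, x3.
Weight = 3.

3


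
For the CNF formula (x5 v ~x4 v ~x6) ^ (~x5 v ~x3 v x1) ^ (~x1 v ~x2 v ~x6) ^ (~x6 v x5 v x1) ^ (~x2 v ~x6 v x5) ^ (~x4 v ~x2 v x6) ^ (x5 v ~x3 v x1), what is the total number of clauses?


Each group enclosed in parentheses joined by ^ is one clause.
Counting the conjuncts: 7 clauses.

7


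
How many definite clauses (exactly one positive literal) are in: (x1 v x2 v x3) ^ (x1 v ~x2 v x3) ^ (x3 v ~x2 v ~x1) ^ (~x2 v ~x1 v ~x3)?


A definite clause has exactly one positive literal.
Clause 1: 3 positive -> not definite
Clause 2: 2 positive -> not definite
Clause 3: 1 positive -> definite
Clause 4: 0 positive -> not definite
Definite clause count = 1.

1


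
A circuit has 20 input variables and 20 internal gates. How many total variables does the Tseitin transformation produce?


The Tseitin transformation introduces one auxiliary variable per gate.
Total variables = inputs + gates = 20 + 20 = 40.

40


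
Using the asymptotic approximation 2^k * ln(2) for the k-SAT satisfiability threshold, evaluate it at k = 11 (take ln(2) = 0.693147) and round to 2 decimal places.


Using the asymptotic formula: threshold ~ 2^k * ln(2).
2^11 = 2048.
2048 * 0.693147 = 1419.57.

1419.57


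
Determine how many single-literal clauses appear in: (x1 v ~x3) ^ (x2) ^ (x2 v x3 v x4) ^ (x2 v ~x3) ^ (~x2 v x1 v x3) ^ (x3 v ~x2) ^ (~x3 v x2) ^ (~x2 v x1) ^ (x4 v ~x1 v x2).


A unit clause contains exactly one literal.
Unit clauses found: (x2).
Count = 1.

1


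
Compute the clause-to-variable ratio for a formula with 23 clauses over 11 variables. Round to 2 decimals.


Clause-to-variable ratio = clauses / variables.
23 / 11 = 2.09.

2.09


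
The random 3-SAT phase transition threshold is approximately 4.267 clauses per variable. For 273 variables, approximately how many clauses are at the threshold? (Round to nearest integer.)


The 3-SAT phase transition occurs at approximately 4.267 clauses per variable.
m = 4.267 * 273 = 1164.891.
Rounded to nearest integer: 1165.

1165


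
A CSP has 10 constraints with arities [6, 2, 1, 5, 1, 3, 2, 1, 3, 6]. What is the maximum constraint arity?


The arities are: 6, 2, 1, 5, 1, 3, 2, 1, 3, 6.
Scan for the maximum value.
Maximum arity = 6.

6


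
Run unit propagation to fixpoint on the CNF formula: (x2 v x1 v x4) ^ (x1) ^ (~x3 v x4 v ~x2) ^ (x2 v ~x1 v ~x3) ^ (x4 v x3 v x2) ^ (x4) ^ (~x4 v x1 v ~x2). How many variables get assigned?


Unit propagation repeatedly assigns the literal in any unit clause, then simplifies.
Assignments in order: x1 = T, x4 = T.
No further unit clauses remain.
Total variables assigned = 2.

2


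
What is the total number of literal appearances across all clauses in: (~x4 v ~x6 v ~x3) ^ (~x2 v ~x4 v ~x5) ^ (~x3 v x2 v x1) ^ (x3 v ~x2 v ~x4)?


Clause lengths: 3, 3, 3, 3.
Sum = 3 + 3 + 3 + 3 = 12.

12


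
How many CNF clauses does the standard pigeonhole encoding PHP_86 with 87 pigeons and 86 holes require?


The PHP encoding has two parts:
1) At-least-one-hole clauses: 87 (one per pigeon, each with 86 literals).
2) At-most-one-pigeon-per-hole clauses: 86 holes * C(87,2) = 86 * 3741 = 321726.
Total clauses = 87 + 321726 = 321813.

321813


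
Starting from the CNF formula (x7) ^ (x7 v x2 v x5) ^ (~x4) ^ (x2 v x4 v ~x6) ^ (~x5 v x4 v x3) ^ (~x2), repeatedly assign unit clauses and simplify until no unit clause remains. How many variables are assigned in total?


Unit propagation repeatedly assigns the literal in any unit clause, then simplifies.
Assignments in order: x7 = T, x4 = F, x2 = F, x6 = F.
No further unit clauses remain.
Total variables assigned = 4.

4


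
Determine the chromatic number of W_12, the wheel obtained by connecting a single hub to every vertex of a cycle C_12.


W_12 consists of the cycle C_12 together with a hub vertex adjacent to every cycle vertex.
The cycle C_12 needs 2 colors (even cycle -> 2).
The hub is adjacent to every cycle vertex, so it must receive a new color distinct from all of them.
Chromatic number = 2 + 1 = 3.

3


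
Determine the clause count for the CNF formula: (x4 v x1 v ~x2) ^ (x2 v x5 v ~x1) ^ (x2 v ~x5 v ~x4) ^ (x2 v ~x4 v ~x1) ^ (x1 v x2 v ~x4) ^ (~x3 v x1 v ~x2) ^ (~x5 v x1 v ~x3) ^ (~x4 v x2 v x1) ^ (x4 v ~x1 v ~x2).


Each group enclosed in parentheses joined by ^ is one clause.
Counting the conjuncts: 9 clauses.

9


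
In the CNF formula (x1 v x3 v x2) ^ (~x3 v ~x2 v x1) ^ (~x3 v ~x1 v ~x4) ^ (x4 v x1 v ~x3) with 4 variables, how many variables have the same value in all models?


Find all satisfying assignments: 9 model(s).
Check which variables have the same value in every model.
No variable is fixed across all models.
Backbone size = 0.

0


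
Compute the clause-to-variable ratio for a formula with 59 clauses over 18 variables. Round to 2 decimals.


Clause-to-variable ratio = clauses / variables.
59 / 18 = 3.28.

3.28


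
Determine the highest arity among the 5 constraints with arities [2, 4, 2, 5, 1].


The arities are: 2, 4, 2, 5, 1.
Scan for the maximum value.
Maximum arity = 5.

5


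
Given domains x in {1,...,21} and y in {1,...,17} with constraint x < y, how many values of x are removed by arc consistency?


For the constraint x < y, x needs a supporting value in y's domain.
x can be at most 16 (one less than y's maximum).
Valid x values from domain: 16 out of 21.
Pruned = 21 - 16 = 5.

5


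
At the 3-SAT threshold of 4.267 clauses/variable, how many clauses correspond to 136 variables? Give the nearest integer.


The 3-SAT phase transition occurs at approximately 4.267 clauses per variable.
m = 4.267 * 136 = 580.312.
Rounded to nearest integer: 580.

580


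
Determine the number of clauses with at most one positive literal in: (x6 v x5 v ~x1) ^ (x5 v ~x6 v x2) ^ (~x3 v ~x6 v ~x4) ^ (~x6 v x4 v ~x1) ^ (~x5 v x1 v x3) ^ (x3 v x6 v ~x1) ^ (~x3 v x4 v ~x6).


A Horn clause has at most one positive literal.
Clause 1: 2 positive lit(s) -> not Horn
Clause 2: 2 positive lit(s) -> not Horn
Clause 3: 0 positive lit(s) -> Horn
Clause 4: 1 positive lit(s) -> Horn
Clause 5: 2 positive lit(s) -> not Horn
Clause 6: 2 positive lit(s) -> not Horn
Clause 7: 1 positive lit(s) -> Horn
Total Horn clauses = 3.

3


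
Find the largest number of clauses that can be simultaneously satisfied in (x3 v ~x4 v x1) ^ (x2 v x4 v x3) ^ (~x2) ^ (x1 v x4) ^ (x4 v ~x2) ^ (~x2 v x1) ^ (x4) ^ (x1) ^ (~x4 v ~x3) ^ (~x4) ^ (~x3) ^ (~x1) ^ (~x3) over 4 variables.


Enumerate all 16 truth assignments.
For each, count how many of the 13 clauses are satisfied.
The formula is not fully satisfiable, so the maximum is below 13.
Maximum simultaneously satisfiable clauses = 11.

11


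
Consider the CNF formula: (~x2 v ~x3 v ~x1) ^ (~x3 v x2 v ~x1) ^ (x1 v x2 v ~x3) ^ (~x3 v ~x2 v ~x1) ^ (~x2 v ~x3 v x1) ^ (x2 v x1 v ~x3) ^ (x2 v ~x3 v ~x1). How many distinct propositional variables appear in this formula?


Identify each distinct variable in the formula.
Variables found: x1, x2, x3.
Total distinct variables = 3.

3


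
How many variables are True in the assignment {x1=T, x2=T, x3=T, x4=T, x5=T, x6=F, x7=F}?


The weight is the number of variables assigned True.
True variables: x1, x2, x3, x4, x5.
Weight = 5.

5


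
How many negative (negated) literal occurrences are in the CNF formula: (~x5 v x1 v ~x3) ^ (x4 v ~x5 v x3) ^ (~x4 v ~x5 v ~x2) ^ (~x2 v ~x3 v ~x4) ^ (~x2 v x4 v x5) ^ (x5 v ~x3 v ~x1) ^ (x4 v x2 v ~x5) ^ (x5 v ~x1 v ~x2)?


Scan each clause for negated literals.
Clause 1: 2 negative; Clause 2: 1 negative; Clause 3: 3 negative; Clause 4: 3 negative; Clause 5: 1 negative; Clause 6: 2 negative; Clause 7: 1 negative; Clause 8: 2 negative.
Total negative literal occurrences = 15.

15


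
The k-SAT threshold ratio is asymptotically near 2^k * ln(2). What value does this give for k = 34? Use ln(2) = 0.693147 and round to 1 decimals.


Using the asymptotic formula: threshold ~ 2^k * ln(2).
2^34 = 17179869184.
17179869184 * 0.693147 = 11908174785.3.

11908174785.3


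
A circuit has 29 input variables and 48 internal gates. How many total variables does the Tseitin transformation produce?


The Tseitin transformation introduces one auxiliary variable per gate.
Total variables = inputs + gates = 29 + 48 = 77.

77


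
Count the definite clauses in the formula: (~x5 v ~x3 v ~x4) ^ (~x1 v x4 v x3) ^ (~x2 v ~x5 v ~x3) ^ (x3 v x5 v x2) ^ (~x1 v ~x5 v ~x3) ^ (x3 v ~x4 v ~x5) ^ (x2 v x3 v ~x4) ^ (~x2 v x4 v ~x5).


A definite clause has exactly one positive literal.
Clause 1: 0 positive -> not definite
Clause 2: 2 positive -> not definite
Clause 3: 0 positive -> not definite
Clause 4: 3 positive -> not definite
Clause 5: 0 positive -> not definite
Clause 6: 1 positive -> definite
Clause 7: 2 positive -> not definite
Clause 8: 1 positive -> definite
Definite clause count = 2.

2


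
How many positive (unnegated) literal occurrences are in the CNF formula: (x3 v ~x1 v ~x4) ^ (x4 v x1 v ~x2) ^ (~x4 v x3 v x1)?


Scan each clause for unnegated literals.
Clause 1: 1 positive; Clause 2: 2 positive; Clause 3: 2 positive.
Total positive literal occurrences = 5.

5


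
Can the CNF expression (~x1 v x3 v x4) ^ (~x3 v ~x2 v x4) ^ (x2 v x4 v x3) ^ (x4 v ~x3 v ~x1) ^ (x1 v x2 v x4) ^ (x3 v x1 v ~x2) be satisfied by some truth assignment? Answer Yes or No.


Check all 16 possible truth assignments.
Number of satisfying assignments found: 7.
The formula is satisfiable.

Yes


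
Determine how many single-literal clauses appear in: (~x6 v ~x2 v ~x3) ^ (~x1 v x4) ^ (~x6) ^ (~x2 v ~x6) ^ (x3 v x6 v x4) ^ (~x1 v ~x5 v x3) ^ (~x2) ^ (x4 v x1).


A unit clause contains exactly one literal.
Unit clauses found: (~x6), (~x2).
Count = 2.

2


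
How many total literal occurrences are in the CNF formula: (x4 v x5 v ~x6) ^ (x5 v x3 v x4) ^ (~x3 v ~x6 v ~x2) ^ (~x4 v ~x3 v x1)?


Clause lengths: 3, 3, 3, 3.
Sum = 3 + 3 + 3 + 3 = 12.

12


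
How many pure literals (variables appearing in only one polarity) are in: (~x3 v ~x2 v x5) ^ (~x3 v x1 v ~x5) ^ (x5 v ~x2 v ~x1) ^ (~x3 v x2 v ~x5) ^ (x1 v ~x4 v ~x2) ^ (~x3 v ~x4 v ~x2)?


A pure literal appears in only one polarity across all clauses.
Pure literals: x3 (negative only), x4 (negative only).
Count = 2.

2


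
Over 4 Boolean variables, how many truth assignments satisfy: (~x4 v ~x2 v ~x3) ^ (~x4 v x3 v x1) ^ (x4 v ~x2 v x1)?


Enumerate all 16 truth assignments over 4 variables.
Test each against every clause.
Satisfying assignments found: 10.

10


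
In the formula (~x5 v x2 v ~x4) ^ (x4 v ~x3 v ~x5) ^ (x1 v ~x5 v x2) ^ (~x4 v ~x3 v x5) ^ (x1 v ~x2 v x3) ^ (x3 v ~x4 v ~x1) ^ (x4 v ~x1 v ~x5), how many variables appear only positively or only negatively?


A pure literal appears in only one polarity across all clauses.
No pure literals found.
Count = 0.

0


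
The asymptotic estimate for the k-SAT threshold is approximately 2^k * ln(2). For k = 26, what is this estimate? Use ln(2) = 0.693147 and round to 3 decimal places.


Using the asymptotic formula: threshold ~ 2^k * ln(2).
2^26 = 67108864.
67108864 * 0.693147 = 46516307.755.

46516307.755


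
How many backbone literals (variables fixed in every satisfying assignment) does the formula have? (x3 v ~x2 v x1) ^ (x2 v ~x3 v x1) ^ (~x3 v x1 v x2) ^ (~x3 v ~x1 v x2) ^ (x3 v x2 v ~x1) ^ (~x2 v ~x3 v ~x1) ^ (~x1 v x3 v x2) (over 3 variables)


Find all satisfying assignments: 3 model(s).
Check which variables have the same value in every model.
No variable is fixed across all models.
Backbone size = 0.

0


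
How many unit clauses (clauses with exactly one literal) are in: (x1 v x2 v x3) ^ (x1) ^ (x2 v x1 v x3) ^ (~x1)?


A unit clause contains exactly one literal.
Unit clauses found: (x1), (~x1).
Count = 2.

2


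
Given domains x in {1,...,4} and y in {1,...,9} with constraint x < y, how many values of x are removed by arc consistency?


For the constraint x < y, x needs a supporting value in y's domain.
x can be at most 8 (one less than y's maximum).
Valid x values from domain: 4 out of 4.
Pruned = 4 - 4 = 0.

0


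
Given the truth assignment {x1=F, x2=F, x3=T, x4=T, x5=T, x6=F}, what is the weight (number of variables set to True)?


The weight is the number of variables assigned True.
True variables: x3, x4, x5.
Weight = 3.

3


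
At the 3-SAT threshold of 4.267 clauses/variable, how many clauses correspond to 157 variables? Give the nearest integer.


The 3-SAT phase transition occurs at approximately 4.267 clauses per variable.
m = 4.267 * 157 = 669.919.
Rounded to nearest integer: 670.

670


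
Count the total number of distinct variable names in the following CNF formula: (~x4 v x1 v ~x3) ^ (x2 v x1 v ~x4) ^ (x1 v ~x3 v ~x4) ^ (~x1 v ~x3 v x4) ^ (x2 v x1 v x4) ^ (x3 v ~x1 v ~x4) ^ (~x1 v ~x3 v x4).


Identify each distinct variable in the formula.
Variables found: x1, x2, x3, x4.
Total distinct variables = 4.

4


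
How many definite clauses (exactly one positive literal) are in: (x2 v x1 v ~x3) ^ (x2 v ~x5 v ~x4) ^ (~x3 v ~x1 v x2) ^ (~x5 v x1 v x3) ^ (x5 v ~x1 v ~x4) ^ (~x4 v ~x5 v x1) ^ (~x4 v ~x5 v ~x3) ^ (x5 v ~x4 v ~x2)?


A definite clause has exactly one positive literal.
Clause 1: 2 positive -> not definite
Clause 2: 1 positive -> definite
Clause 3: 1 positive -> definite
Clause 4: 2 positive -> not definite
Clause 5: 1 positive -> definite
Clause 6: 1 positive -> definite
Clause 7: 0 positive -> not definite
Clause 8: 1 positive -> definite
Definite clause count = 5.

5


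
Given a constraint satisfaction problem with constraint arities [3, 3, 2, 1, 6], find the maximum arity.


The arities are: 3, 3, 2, 1, 6.
Scan for the maximum value.
Maximum arity = 6.

6


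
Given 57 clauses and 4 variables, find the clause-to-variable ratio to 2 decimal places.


Clause-to-variable ratio = clauses / variables.
57 / 4 = 14.25.

14.25


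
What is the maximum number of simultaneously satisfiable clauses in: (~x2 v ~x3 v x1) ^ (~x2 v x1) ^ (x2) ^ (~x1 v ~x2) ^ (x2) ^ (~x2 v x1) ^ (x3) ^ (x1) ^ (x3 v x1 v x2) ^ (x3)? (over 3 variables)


Enumerate all 8 truth assignments.
For each, count how many of the 10 clauses are satisfied.
The formula is not fully satisfiable, so the maximum is below 10.
Maximum simultaneously satisfiable clauses = 9.

9


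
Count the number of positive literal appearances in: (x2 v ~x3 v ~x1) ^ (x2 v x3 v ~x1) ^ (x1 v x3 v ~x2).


Scan each clause for unnegated literals.
Clause 1: 1 positive; Clause 2: 2 positive; Clause 3: 2 positive.
Total positive literal occurrences = 5.

5


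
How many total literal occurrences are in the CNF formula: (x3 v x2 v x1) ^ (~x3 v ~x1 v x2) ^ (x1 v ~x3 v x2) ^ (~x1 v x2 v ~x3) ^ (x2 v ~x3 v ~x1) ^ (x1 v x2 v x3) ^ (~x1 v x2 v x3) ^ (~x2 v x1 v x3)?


Clause lengths: 3, 3, 3, 3, 3, 3, 3, 3.
Sum = 3 + 3 + 3 + 3 + 3 + 3 + 3 + 3 = 24.

24


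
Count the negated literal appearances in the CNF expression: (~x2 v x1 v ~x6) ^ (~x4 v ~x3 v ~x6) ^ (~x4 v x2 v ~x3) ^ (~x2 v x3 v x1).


Scan each clause for negated literals.
Clause 1: 2 negative; Clause 2: 3 negative; Clause 3: 2 negative; Clause 4: 1 negative.
Total negative literal occurrences = 8.

8


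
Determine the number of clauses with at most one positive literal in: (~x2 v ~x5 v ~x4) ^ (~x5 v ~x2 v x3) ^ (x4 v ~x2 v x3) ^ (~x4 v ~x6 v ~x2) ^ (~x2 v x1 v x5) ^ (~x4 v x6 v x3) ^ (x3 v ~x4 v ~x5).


A Horn clause has at most one positive literal.
Clause 1: 0 positive lit(s) -> Horn
Clause 2: 1 positive lit(s) -> Horn
Clause 3: 2 positive lit(s) -> not Horn
Clause 4: 0 positive lit(s) -> Horn
Clause 5: 2 positive lit(s) -> not Horn
Clause 6: 2 positive lit(s) -> not Horn
Clause 7: 1 positive lit(s) -> Horn
Total Horn clauses = 4.

4


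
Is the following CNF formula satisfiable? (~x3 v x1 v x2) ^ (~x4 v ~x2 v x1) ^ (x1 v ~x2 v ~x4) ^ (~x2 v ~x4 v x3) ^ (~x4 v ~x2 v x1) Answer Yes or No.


Check all 16 possible truth assignments.
Number of satisfying assignments found: 11.
The formula is satisfiable.

Yes


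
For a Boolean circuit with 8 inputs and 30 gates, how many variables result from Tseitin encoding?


The Tseitin transformation introduces one auxiliary variable per gate.
Total variables = inputs + gates = 8 + 30 = 38.

38


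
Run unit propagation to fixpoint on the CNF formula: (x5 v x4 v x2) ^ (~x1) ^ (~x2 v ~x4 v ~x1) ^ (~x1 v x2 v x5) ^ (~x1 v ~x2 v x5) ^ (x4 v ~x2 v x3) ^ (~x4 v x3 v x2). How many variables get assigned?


Unit propagation repeatedly assigns the literal in any unit clause, then simplifies.
Assignments in order: x1 = F.
No further unit clauses remain.
Total variables assigned = 1.

1


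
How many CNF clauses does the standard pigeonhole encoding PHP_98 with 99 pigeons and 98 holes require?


The PHP encoding has two parts:
1) At-least-one-hole clauses: 99 (one per pigeon, each with 98 literals).
2) At-most-one-pigeon-per-hole clauses: 98 holes * C(99,2) = 98 * 4851 = 475398.
Total clauses = 99 + 475398 = 475497.

475497


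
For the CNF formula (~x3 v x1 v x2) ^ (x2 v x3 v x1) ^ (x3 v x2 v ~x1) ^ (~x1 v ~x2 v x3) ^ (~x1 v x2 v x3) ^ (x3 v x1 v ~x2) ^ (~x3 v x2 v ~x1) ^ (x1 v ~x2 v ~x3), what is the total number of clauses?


Each group enclosed in parentheses joined by ^ is one clause.
Counting the conjuncts: 8 clauses.

8


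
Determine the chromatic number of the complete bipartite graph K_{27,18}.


K_{27,18} is bipartite by definition: the two parts are independent sets, with every edge crossing between them.
Color all vertices in one part with color 1 and all vertices in the other part with color 2.
Since the graph has at least one edge, one color does not suffice.
Chromatic number = 2.

2


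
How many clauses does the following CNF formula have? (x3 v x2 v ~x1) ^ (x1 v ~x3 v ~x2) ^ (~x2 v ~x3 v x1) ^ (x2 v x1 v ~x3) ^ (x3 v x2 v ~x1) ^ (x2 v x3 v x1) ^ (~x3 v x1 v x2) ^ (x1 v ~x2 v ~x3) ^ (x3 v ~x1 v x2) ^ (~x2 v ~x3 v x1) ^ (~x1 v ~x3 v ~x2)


Each group enclosed in parentheses joined by ^ is one clause.
Counting the conjuncts: 11 clauses.

11


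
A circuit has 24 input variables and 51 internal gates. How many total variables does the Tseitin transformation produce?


The Tseitin transformation introduces one auxiliary variable per gate.
Total variables = inputs + gates = 24 + 51 = 75.

75


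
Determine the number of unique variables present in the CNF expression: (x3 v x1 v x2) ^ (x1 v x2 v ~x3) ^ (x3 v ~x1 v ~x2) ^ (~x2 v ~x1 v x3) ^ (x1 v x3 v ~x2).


Identify each distinct variable in the formula.
Variables found: x1, x2, x3.
Total distinct variables = 3.

3


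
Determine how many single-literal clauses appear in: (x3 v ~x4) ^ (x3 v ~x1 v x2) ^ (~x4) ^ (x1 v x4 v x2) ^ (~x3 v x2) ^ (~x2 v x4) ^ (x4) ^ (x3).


A unit clause contains exactly one literal.
Unit clauses found: (~x4), (x4), (x3).
Count = 3.

3


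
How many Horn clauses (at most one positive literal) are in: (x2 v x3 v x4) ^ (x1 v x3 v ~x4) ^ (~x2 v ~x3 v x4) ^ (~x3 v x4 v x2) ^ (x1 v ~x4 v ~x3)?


A Horn clause has at most one positive literal.
Clause 1: 3 positive lit(s) -> not Horn
Clause 2: 2 positive lit(s) -> not Horn
Clause 3: 1 positive lit(s) -> Horn
Clause 4: 2 positive lit(s) -> not Horn
Clause 5: 1 positive lit(s) -> Horn
Total Horn clauses = 2.

2


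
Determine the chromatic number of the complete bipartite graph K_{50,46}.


K_{50,46} is bipartite by definition: the two parts are independent sets, with every edge crossing between them.
Color all vertices in one part with color 1 and all vertices in the other part with color 2.
Since the graph has at least one edge, one color does not suffice.
Chromatic number = 2.

2


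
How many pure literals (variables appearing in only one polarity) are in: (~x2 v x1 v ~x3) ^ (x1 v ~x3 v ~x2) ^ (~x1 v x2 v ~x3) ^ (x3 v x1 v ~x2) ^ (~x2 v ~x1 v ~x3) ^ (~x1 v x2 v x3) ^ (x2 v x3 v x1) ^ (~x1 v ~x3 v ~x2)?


A pure literal appears in only one polarity across all clauses.
No pure literals found.
Count = 0.

0


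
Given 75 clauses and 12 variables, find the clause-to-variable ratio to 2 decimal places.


Clause-to-variable ratio = clauses / variables.
75 / 12 = 6.25.

6.25


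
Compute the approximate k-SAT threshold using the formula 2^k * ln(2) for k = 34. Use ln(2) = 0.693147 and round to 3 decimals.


Using the asymptotic formula: threshold ~ 2^k * ln(2).
2^34 = 17179869184.
17179869184 * 0.693147 = 11908174785.282.

11908174785.282


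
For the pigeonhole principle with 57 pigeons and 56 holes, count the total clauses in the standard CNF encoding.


The PHP encoding has two parts:
1) At-least-one-hole clauses: 57 (one per pigeon, each with 56 literals).
2) At-most-one-pigeon-per-hole clauses: 56 holes * C(57,2) = 56 * 1596 = 89376.
Total clauses = 57 + 89376 = 89433.

89433


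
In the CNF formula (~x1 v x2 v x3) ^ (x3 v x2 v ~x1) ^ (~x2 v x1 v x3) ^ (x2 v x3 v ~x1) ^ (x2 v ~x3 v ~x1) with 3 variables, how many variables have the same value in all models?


Find all satisfying assignments: 5 model(s).
Check which variables have the same value in every model.
No variable is fixed across all models.
Backbone size = 0.

0


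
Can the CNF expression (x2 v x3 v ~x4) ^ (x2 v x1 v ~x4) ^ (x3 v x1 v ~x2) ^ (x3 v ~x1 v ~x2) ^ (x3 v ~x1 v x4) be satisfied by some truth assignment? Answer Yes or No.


Check all 16 possible truth assignments.
Number of satisfying assignments found: 8.
The formula is satisfiable.

Yes


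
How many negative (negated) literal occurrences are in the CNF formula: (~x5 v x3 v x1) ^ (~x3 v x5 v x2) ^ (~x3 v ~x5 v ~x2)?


Scan each clause for negated literals.
Clause 1: 1 negative; Clause 2: 1 negative; Clause 3: 3 negative.
Total negative literal occurrences = 5.

5


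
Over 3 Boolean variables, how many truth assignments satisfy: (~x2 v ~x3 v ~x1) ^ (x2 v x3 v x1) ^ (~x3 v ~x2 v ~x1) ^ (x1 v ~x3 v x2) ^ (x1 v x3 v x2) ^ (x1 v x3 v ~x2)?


Enumerate all 8 truth assignments over 3 variables.
Test each against every clause.
Satisfying assignments found: 4.

4


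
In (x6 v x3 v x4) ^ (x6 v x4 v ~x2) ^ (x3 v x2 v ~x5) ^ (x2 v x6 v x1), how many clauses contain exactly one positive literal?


A definite clause has exactly one positive literal.
Clause 1: 3 positive -> not definite
Clause 2: 2 positive -> not definite
Clause 3: 2 positive -> not definite
Clause 4: 3 positive -> not definite
Definite clause count = 0.

0


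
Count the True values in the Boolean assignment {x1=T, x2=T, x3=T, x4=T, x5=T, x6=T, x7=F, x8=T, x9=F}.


The weight is the number of variables assigned True.
True variables: x1, x2, x3, x4, x5, x6, x8.
Weight = 7.

7


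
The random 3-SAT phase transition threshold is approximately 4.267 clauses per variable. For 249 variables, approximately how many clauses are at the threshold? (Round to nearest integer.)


The 3-SAT phase transition occurs at approximately 4.267 clauses per variable.
m = 4.267 * 249 = 1062.483.
Rounded to nearest integer: 1062.

1062


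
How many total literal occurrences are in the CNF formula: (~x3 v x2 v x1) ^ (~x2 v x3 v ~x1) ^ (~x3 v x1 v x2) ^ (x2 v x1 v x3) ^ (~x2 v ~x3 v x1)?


Clause lengths: 3, 3, 3, 3, 3.
Sum = 3 + 3 + 3 + 3 + 3 = 15.

15


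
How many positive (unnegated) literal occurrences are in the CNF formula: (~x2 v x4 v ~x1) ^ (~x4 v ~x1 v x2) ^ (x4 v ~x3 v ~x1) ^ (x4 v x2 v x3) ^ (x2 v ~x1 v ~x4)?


Scan each clause for unnegated literals.
Clause 1: 1 positive; Clause 2: 1 positive; Clause 3: 1 positive; Clause 4: 3 positive; Clause 5: 1 positive.
Total positive literal occurrences = 7.

7


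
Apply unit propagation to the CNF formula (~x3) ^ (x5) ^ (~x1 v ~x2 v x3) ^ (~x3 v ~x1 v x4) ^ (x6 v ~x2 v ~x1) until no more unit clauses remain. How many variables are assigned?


Unit propagation repeatedly assigns the literal in any unit clause, then simplifies.
Assignments in order: x3 = F, x5 = T.
No further unit clauses remain.
Total variables assigned = 2.

2


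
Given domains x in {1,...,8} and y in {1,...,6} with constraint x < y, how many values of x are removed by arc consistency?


For the constraint x < y, x needs a supporting value in y's domain.
x can be at most 5 (one less than y's maximum).
Valid x values from domain: 5 out of 8.
Pruned = 8 - 5 = 3.

3


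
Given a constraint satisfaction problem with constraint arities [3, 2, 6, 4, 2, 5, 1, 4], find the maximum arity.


The arities are: 3, 2, 6, 4, 2, 5, 1, 4.
Scan for the maximum value.
Maximum arity = 6.

6


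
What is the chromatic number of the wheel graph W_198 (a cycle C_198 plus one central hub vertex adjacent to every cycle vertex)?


W_198 consists of the cycle C_198 together with a hub vertex adjacent to every cycle vertex.
The cycle C_198 needs 2 colors (even cycle -> 2).
The hub is adjacent to every cycle vertex, so it must receive a new color distinct from all of them.
Chromatic number = 2 + 1 = 3.

3


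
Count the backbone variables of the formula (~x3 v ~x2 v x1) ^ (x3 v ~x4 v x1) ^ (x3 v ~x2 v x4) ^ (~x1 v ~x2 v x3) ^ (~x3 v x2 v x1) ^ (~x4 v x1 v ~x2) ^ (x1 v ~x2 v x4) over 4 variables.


Find all satisfying assignments: 7 model(s).
Check which variables have the same value in every model.
No variable is fixed across all models.
Backbone size = 0.

0


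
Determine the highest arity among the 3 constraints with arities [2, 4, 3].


The arities are: 2, 4, 3.
Scan for the maximum value.
Maximum arity = 4.

4


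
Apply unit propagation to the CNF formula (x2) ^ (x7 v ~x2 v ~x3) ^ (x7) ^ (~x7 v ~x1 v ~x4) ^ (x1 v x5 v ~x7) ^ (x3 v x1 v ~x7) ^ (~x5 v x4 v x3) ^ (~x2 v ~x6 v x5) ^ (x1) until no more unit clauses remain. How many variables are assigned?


Unit propagation repeatedly assigns the literal in any unit clause, then simplifies.
Assignments in order: x2 = T, x7 = T, x1 = T, x4 = F.
No further unit clauses remain.
Total variables assigned = 4.

4


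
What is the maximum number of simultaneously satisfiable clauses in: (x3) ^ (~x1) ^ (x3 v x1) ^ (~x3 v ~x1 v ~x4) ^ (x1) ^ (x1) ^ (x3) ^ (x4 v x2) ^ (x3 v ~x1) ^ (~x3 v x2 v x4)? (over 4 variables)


Enumerate all 16 truth assignments.
For each, count how many of the 10 clauses are satisfied.
The formula is not fully satisfiable, so the maximum is below 10.
Maximum simultaneously satisfiable clauses = 9.

9


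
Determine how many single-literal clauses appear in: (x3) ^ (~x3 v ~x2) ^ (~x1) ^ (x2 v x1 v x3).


A unit clause contains exactly one literal.
Unit clauses found: (x3), (~x1).
Count = 2.

2


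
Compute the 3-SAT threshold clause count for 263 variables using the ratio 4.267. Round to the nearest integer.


The 3-SAT phase transition occurs at approximately 4.267 clauses per variable.
m = 4.267 * 263 = 1122.221.
Rounded to nearest integer: 1122.

1122


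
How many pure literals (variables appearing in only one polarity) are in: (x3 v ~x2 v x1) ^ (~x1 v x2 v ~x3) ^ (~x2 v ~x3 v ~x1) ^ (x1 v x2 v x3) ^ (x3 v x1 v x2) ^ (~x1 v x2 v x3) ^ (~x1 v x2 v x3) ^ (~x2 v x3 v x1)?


A pure literal appears in only one polarity across all clauses.
No pure literals found.
Count = 0.

0


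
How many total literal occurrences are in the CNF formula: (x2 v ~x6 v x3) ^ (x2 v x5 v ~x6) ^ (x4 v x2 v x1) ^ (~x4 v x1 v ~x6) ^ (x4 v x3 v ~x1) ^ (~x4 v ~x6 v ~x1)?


Clause lengths: 3, 3, 3, 3, 3, 3.
Sum = 3 + 3 + 3 + 3 + 3 + 3 = 18.

18


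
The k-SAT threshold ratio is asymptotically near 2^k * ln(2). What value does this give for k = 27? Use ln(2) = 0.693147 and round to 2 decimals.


Using the asymptotic formula: threshold ~ 2^k * ln(2).
2^27 = 134217728.
134217728 * 0.693147 = 93032615.51.

93032615.51


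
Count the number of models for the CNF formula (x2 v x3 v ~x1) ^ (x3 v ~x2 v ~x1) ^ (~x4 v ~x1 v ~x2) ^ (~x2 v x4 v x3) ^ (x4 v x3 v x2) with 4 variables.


Enumerate all 16 truth assignments over 4 variables.
Test each against every clause.
Satisfying assignments found: 9.

9


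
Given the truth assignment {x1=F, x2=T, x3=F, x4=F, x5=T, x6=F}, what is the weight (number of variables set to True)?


The weight is the number of variables assigned True.
True variables: x2, x5.
Weight = 2.

2


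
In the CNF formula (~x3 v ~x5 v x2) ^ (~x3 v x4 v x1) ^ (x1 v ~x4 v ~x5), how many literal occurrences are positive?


Scan each clause for unnegated literals.
Clause 1: 1 positive; Clause 2: 2 positive; Clause 3: 1 positive.
Total positive literal occurrences = 4.

4


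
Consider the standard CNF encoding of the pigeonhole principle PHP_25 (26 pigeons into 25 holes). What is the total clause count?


The PHP encoding has two parts:
1) At-least-one-hole clauses: 26 (one per pigeon, each with 25 literals).
2) At-most-one-pigeon-per-hole clauses: 25 holes * C(26,2) = 25 * 325 = 8125.
Total clauses = 26 + 8125 = 8151.

8151


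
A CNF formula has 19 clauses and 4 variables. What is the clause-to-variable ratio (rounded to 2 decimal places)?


Clause-to-variable ratio = clauses / variables.
19 / 4 = 4.75.

4.75


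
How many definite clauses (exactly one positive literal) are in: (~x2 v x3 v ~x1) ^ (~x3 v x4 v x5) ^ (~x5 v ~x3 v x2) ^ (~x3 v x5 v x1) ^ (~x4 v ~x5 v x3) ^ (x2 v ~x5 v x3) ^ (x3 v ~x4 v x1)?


A definite clause has exactly one positive literal.
Clause 1: 1 positive -> definite
Clause 2: 2 positive -> not definite
Clause 3: 1 positive -> definite
Clause 4: 2 positive -> not definite
Clause 5: 1 positive -> definite
Clause 6: 2 positive -> not definite
Clause 7: 2 positive -> not definite
Definite clause count = 3.

3


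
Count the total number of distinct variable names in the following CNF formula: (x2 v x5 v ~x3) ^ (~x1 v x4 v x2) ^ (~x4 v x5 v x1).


Identify each distinct variable in the formula.
Variables found: x1, x2, x3, x4, x5.
Total distinct variables = 5.

5


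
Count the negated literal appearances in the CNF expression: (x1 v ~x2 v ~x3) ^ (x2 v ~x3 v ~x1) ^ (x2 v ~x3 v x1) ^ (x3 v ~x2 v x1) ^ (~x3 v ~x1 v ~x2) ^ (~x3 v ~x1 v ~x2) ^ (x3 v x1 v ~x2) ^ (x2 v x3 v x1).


Scan each clause for negated literals.
Clause 1: 2 negative; Clause 2: 2 negative; Clause 3: 1 negative; Clause 4: 1 negative; Clause 5: 3 negative; Clause 6: 3 negative; Clause 7: 1 negative; Clause 8: 0 negative.
Total negative literal occurrences = 13.

13


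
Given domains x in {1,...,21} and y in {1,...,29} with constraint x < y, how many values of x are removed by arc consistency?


For the constraint x < y, x needs a supporting value in y's domain.
x can be at most 28 (one less than y's maximum).
Valid x values from domain: 21 out of 21.
Pruned = 21 - 21 = 0.

0


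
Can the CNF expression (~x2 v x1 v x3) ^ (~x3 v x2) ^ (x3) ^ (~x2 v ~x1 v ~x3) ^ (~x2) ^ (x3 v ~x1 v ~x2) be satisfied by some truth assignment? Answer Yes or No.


Check all 8 possible truth assignments.
Number of satisfying assignments found: 0.
The formula is unsatisfiable.

No


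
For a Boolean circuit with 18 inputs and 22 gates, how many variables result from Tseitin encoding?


The Tseitin transformation introduces one auxiliary variable per gate.
Total variables = inputs + gates = 18 + 22 = 40.

40


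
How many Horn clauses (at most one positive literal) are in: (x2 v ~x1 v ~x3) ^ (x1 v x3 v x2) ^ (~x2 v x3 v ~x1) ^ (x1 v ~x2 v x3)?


A Horn clause has at most one positive literal.
Clause 1: 1 positive lit(s) -> Horn
Clause 2: 3 positive lit(s) -> not Horn
Clause 3: 1 positive lit(s) -> Horn
Clause 4: 2 positive lit(s) -> not Horn
Total Horn clauses = 2.

2


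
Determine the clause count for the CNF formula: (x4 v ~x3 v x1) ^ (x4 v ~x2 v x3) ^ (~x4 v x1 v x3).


Each group enclosed in parentheses joined by ^ is one clause.
Counting the conjuncts: 3 clauses.

3


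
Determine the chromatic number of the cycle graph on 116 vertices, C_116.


A cycle on an even number of vertices is bipartite: alternate two colors around the cycle.
Since 116 is even, two colors suffice, and at least two are needed because the graph has edges.
Chromatic number = 2.

2


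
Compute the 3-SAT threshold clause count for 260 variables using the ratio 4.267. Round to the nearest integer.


The 3-SAT phase transition occurs at approximately 4.267 clauses per variable.
m = 4.267 * 260 = 1109.42.
Rounded to nearest integer: 1109.

1109


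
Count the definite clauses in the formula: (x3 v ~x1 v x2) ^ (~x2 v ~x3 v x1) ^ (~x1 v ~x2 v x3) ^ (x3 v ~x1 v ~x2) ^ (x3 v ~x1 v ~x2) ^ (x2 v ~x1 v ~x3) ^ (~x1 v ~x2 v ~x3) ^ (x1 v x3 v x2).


A definite clause has exactly one positive literal.
Clause 1: 2 positive -> not definite
Clause 2: 1 positive -> definite
Clause 3: 1 positive -> definite
Clause 4: 1 positive -> definite
Clause 5: 1 positive -> definite
Clause 6: 1 positive -> definite
Clause 7: 0 positive -> not definite
Clause 8: 3 positive -> not definite
Definite clause count = 5.

5
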